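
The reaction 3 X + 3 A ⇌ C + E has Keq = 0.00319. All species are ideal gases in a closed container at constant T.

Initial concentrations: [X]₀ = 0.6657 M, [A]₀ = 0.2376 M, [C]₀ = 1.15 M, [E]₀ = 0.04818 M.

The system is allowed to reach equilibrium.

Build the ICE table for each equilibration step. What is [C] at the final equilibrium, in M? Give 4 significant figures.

Q₀ = 14 vs Keq = 0.00319 ⇒ Q>K, reverse
Step 1:
                  X         A         C         E
  Initial    0.6657    0.2376      1.15   0.04818
  Change     0.1443    0.1443  -0.04809  -0.04809
  Equil        0.81    0.3819     1.102 8.5677e-05
  solve Keq expr → x = -0.04809; check Q = 0.00319

[C]_eq = 1.102 M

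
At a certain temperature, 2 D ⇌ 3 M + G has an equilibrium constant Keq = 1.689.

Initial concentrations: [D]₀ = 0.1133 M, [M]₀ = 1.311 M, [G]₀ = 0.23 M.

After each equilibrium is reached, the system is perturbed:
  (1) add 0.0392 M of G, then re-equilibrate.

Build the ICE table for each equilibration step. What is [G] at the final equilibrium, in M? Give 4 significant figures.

[G]_eq = 0.1673 M

Q₀ = 40.37 vs Keq = 1.689 ⇒ Q>K, reverse
Step 1:
                    D           M           G
  init         0.1133       1.311        0.23
  Δ            0.1857     -0.2785    -0.09284
  eq            0.299       1.032      0.1372
  solve Keq expr → x = -0.09284; check Q = 1.689
Then add 0.0392 M of G.
Step 2:
                    D           M           G
  init          0.299       1.032      0.1764
  Δ           0.01819    -0.02728   -0.009093
  eq           0.3172       1.005      0.1673
  solve Keq expr → x = -0.009093; check Q = 1.689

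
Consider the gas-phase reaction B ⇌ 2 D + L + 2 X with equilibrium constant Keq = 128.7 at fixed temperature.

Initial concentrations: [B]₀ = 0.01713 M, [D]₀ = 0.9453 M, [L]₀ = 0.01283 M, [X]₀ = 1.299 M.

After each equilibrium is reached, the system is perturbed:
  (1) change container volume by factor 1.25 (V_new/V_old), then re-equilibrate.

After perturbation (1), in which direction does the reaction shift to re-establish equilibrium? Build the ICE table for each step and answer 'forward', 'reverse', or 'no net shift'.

Q₀ = 1.129 vs Keq = 128.7 ⇒ Q<K, forward
Step 1:
                    B           D           L           X
  init        0.01713      0.9453     0.01283       1.299
  Δ          -0.01674     0.03348     0.01674     0.03348
  eq       3.9080e-04      0.9788     0.02957       1.332
  solve Keq expr → x = 0.01674; check Q = 128.7
Then change container volume by factor 1.25 (V_new/V_old).
Step 2:
                    B           D           L           X
  init     3.1264e-04       0.783     0.02366       1.066
  Δ       -1.8338e-04  3.6676e-04  1.8338e-04  3.6676e-04
  eq       1.2926e-04      0.7834     0.02384       1.066
  solve Keq expr → x = 1.8338e-04; check Q = 128.7

Direction: forward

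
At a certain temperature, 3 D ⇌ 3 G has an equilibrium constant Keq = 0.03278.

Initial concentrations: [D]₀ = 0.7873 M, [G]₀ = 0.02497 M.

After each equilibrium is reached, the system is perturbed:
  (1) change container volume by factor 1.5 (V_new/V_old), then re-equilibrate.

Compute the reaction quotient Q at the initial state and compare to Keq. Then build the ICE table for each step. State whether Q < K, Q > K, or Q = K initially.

Q₀ = 3.1903e-05 vs Keq = 0.03278 ⇒ Q<K, forward
Step 1:
                  D         G
  Initial    0.7873   0.02497
  Change     -0.172     0.172
  Equil      0.6153    0.1969
  solve Keq expr → x = 0.05732; check Q = 0.03278
Then change container volume by factor 1.5 (V_new/V_old).
Step 2:
                  D         G
  Initial    0.4102    0.1313
  Change          0         0
  Equil      0.4102    0.1313
  solve Keq expr → x = 0; check Q = 0.03278

Q₀ = 3.1903e-05; Q < K (proceeds forward)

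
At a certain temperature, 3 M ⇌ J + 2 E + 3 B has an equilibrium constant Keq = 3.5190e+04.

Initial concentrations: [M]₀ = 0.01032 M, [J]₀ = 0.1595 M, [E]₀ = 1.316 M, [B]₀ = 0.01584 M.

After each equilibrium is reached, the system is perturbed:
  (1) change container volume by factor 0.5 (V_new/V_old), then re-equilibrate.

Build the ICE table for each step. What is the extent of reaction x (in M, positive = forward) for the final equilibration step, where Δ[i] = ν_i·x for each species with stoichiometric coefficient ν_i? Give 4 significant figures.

x = -3.2964e-04 M

Q₀ = 0.9988 vs Keq = 3.5190e+04 ⇒ Q<K, forward
Step 1:
                  M         J         E         B
  init      0.01032    0.1595     1.316   0.01584
  Δ       -0.009805  0.003268  0.006537  0.009805
  eq      5.1483e-04    0.1628     1.323   0.02565
  solve Keq expr → x = 0.003268; check Q = 3.5190e+04
Then change container volume by factor 0.5 (V_new/V_old).
Step 2:
                  M         J         E         B
  init      0.00103    0.3255     2.645   0.05129
  Δ       9.8893e-04 -3.2964e-04 -6.5929e-04 -9.8893e-04
  eq       0.002019    0.3252     2.644    0.0503
  solve Keq expr → x = -3.2964e-04; check Q = 3.5190e+04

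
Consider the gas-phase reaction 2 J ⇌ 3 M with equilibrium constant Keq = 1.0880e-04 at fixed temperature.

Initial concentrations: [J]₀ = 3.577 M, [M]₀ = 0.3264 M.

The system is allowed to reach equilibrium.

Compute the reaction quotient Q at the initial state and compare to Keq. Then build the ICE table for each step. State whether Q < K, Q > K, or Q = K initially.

Q₀ = 0.002718 vs Keq = 1.0880e-04 ⇒ Q>K, reverse
Step 1:
                  J         M
  I           3.577    0.3264
  C          0.1412   -0.2118
  E           3.718    0.1146
  solve Keq expr → x = -0.07061; check Q = 1.0880e-04

Q₀ = 0.002718; Q > K (proceeds reverse)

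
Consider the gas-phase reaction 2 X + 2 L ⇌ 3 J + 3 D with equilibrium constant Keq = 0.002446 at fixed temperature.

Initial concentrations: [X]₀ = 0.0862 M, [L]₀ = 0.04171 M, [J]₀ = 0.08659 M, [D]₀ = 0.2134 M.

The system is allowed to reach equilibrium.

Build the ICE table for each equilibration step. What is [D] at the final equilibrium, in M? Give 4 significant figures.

Q₀ = 0.4881 vs Keq = 0.002446 ⇒ Q>K, reverse
Step 1:
                  X         L         J         D
  I          0.0862   0.04171   0.08659    0.2134
  C         0.03376   0.03376  -0.05063  -0.05063
  E            0.12   0.07547   0.03596    0.1628
  solve Keq expr → x = -0.01688; check Q = 0.002446

[D]_eq = 0.1628 M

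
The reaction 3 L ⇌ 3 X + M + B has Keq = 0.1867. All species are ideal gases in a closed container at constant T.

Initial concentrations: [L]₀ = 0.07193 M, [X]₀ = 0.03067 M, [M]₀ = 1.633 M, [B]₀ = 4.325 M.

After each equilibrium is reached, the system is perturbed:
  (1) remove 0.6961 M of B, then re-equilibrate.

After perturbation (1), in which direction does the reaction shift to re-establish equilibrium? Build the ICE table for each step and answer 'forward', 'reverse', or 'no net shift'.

Q₀ = 0.5475 vs Keq = 0.1867 ⇒ Q>K, reverse
Step 1:
                    L           X           M           B
  init        0.07193     0.03067       1.633       4.325
  Δ          0.007109   -0.007109    -0.00237    -0.00237
  eq          0.07904     0.02356       1.631       4.323
  solve Keq expr → x = -0.00237; check Q = 0.1867
Then remove 0.6961 M of B.
Step 2:
                    L           X           M           B
  init        0.07904     0.02356       1.631       3.627
  Δ         -0.001077    0.001077  3.5903e-04  3.5903e-04
  eq          0.07796     0.02464       1.631       3.627
  solve Keq expr → x = 3.5903e-04; check Q = 0.1867

Direction: forward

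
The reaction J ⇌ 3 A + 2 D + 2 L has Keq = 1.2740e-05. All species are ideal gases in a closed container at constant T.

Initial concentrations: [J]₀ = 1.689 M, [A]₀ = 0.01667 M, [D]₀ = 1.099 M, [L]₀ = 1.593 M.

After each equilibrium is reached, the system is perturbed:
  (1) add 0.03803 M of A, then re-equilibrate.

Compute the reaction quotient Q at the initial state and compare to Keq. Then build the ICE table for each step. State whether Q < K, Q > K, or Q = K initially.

Q₀ = 8.4063e-06; Q < K (proceeds forward)

Q₀ = 8.4063e-06 vs Keq = 1.2740e-05 ⇒ Q<K, forward
Step 1:
                   J          A          D          L
  init         1.689    0.01667      1.099      1.593
  Δ       -8.1434e-04   0.002443   0.001629   0.001629
  eq           1.688    0.01911      1.101      1.595
  solve Keq expr → x = 8.1434e-04; check Q = 1.2740e-05
Then add 0.03803 M of A.
Step 2:
                   J          A          D          L
  init         1.688    0.05714      1.101      1.595
  Δ          0.01249   -0.03748   -0.02499   -0.02499
  eq           1.701    0.01966      1.076       1.57
  solve Keq expr → x = -0.01249; check Q = 1.2740e-05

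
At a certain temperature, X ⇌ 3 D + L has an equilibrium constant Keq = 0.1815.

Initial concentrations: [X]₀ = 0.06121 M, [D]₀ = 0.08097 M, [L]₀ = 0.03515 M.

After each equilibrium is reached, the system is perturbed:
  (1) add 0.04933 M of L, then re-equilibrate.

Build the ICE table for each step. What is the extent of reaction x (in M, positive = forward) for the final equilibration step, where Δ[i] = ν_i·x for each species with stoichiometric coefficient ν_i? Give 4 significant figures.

Q₀ = 3.0484e-04 vs Keq = 0.1815 ⇒ Q<K, forward
Step 1:
                    X           D           L
  init        0.06121     0.08097     0.03515
  Δ          -0.05412      0.1624     0.05412
  eq         0.007087      0.2433     0.08927
  solve Keq expr → x = 0.05412; check Q = 0.1815
Then add 0.04933 M of L.
Step 2:
                    X           D           L
  init       0.007087      0.2433      0.1386
  Δ          0.002672   -0.008017   -0.002672
  eq         0.009759      0.2353      0.1359
  solve Keq expr → x = -0.002672; check Q = 0.1815

x = -0.002672 M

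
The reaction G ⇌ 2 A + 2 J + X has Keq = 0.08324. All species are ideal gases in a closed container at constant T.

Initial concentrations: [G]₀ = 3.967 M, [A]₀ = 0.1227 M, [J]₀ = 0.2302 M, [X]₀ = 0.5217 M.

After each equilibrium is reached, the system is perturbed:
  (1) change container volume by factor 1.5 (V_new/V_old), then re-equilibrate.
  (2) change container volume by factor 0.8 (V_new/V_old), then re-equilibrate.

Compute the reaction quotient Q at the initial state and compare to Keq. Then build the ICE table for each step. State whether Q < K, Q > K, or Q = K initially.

Q₀ = 1.0492e-04 vs Keq = 0.08324 ⇒ Q<K, forward
Step 1:
                   G          A          J          X
  Initial      3.967     0.1227     0.2302     0.5217
  Change     -0.3027     0.6053     0.6053     0.3027
  Equil        3.664      0.728     0.8355     0.8244
  solve Keq expr → x = 0.3027; check Q = 0.08324
Then change container volume by factor 1.5 (V_new/V_old).
Step 2:
                   G          A          J          X
  Initial      2.443     0.4853      0.557     0.5496
  Change     -0.1084     0.2169     0.2169     0.1084
  Equil        2.334     0.7022     0.7739      0.658
  solve Keq expr → x = 0.1084; check Q = 0.08324
Then change container volume by factor 0.8 (V_new/V_old).
Step 3:
                   G          A          J          X
  Initial      2.918     0.8778     0.9674     0.8225
  Change     0.07993    -0.1599    -0.1599   -0.07993
  Equil        2.998     0.7179     0.8075     0.7426
  solve Keq expr → x = -0.07993; check Q = 0.08324

Q₀ = 1.0492e-04; Q < K (proceeds forward)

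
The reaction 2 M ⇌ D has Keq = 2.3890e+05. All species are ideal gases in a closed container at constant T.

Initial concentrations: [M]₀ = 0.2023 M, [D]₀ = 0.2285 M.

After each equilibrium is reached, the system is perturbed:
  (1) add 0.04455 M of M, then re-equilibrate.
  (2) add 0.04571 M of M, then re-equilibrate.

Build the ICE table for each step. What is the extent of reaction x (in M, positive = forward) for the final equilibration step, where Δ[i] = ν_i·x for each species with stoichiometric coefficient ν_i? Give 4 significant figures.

Q₀ = 5.583 vs Keq = 2.3890e+05 ⇒ Q<K, forward
Step 1:
                   M          D
  init        0.2023     0.2285
  Δ          -0.2011     0.1006
  eq        0.001174     0.3291
  solve Keq expr → x = 0.1006; check Q = 2.3890e+05
Then add 0.04455 M of M.
Step 2:
                   M          D
  init       0.04572     0.3291
  Δ         -0.04451    0.02226
  eq        0.001213     0.3513
  solve Keq expr → x = 0.02226; check Q = 2.3890e+05
Then add 0.04571 M of M.
Step 3:
                   M          D
  init       0.04692     0.3513
  Δ         -0.04567    0.02284
  eq        0.001251     0.3742
  solve Keq expr → x = 0.02284; check Q = 2.3890e+05

x = 0.02284 M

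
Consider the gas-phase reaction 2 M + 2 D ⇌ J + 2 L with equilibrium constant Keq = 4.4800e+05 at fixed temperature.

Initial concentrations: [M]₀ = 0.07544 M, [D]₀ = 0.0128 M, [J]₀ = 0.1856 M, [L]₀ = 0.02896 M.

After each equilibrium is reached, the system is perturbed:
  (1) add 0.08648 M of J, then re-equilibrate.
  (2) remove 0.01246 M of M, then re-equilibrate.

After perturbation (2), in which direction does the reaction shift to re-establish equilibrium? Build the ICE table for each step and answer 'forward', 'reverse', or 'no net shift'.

Direction: reverse

Q₀ = 166.9 vs Keq = 4.4800e+05 ⇒ Q<K, forward
Step 1:
                  M         D         J         L
  Initial   0.07544    0.0128    0.1856   0.02896
  Change   -0.01237  -0.01237  0.006186   0.01237
  Equil     0.06307 4.2878e-04    0.1918   0.04133
  solve Keq expr → x = 0.006186; check Q = 4.4800e+05
Then add 0.08648 M of J.
Step 2:
                  M         D         J         L
  Initial   0.06307 4.2878e-04    0.2783   0.04133
  Change  8.5889e-05 8.5889e-05 -4.2945e-05 -8.5889e-05
  Equil     0.06315 5.1467e-04    0.2782   0.04125
  solve Keq expr → x = -4.2945e-05; check Q = 4.4800e+05
Then remove 0.01246 M of M.
Step 3:
                  M         D         J         L
  Initial   0.05069 5.1467e-04    0.2782   0.04125
  Change  1.2297e-04 1.2297e-04 -6.1484e-05 -1.2297e-04
  Equil     0.05082 6.3764e-04    0.2782   0.04112
  solve Keq expr → x = -6.1484e-05; check Q = 4.4800e+05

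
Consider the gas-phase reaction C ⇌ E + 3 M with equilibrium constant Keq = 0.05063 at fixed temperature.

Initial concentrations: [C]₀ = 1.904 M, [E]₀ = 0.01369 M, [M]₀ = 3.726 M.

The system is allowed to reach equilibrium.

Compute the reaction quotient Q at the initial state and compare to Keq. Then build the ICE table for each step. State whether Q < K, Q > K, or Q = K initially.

Q₀ = 0.3719 vs Keq = 0.05063 ⇒ Q>K, reverse
Step 1:
                   C          E          M
  Initial      1.904    0.01369      3.726
  Change     0.01176   -0.01176   -0.03528
  Equil        1.916   0.001929      3.691
  solve Keq expr → x = -0.01176; check Q = 0.05063

Q₀ = 0.3719; Q > K (proceeds reverse)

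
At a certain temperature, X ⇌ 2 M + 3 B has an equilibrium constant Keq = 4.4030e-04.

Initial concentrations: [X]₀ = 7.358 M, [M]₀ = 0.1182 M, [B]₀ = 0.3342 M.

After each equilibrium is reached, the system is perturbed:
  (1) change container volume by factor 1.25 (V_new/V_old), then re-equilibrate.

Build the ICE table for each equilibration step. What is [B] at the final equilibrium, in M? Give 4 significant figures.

[B]_eq = 0.4125 M

Q₀ = 7.0875e-05 vs Keq = 4.4030e-04 ⇒ Q<K, forward
Step 1:
                   X          M          B
  Initial      7.358     0.1182     0.3342
  Change    -0.03673    0.07346     0.1102
  Equil        7.321     0.1917     0.4444
  solve Keq expr → x = 0.03673; check Q = 4.4030e-04
Then change container volume by factor 1.25 (V_new/V_old).
Step 2:
                   X          M          B
  Initial      5.857     0.1533     0.3555
  Change    -0.01901    0.03802    0.05703
  Equil        5.838     0.1913     0.4125
  solve Keq expr → x = 0.01901; check Q = 4.4030e-04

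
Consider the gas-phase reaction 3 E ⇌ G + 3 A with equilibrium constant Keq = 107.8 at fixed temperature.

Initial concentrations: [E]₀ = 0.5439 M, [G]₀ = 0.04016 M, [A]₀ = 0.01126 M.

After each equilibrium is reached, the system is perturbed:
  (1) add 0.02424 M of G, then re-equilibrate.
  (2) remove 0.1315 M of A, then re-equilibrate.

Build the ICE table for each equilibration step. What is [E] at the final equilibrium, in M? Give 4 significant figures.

[E]_eq = 0.0483 M

Q₀ = 3.5633e-07 vs Keq = 107.8 ⇒ Q<K, forward
Step 1:
                   E          G          A
  init        0.5439    0.04016    0.01126
  Δ           -0.483      0.161      0.483
  eq         0.06086     0.2012     0.4943
  solve Keq expr → x = 0.161; check Q = 107.8
Then add 0.02424 M of G.
Step 2:
                   E          G          A
  init       0.06086     0.2254     0.4943
  Δ          0.00203 -6.7654e-04   -0.00203
  eq         0.06289     0.2247     0.4923
  solve Keq expr → x = -6.7654e-04; check Q = 107.8
Then remove 0.1315 M of A.
Step 3:
                   E          G          A
  init       0.06289     0.2247     0.3608
  Δ         -0.01459   0.004864    0.01459
  eq          0.0483     0.2296     0.3754
  solve Keq expr → x = 0.004864; check Q = 107.8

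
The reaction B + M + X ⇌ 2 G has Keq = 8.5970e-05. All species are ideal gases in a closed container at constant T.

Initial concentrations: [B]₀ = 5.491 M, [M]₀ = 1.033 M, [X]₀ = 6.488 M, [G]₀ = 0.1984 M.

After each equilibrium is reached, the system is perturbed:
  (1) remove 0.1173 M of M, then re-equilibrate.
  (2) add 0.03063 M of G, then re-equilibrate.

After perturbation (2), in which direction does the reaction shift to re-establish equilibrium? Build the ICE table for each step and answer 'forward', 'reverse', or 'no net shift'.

Direction: reverse

Q₀ = 0.00107 vs Keq = 8.5970e-05 ⇒ Q>K, reverse
Step 1:
                  B         M         X         G
  init        5.491     1.033     6.488    0.1984
  Δ          0.0698    0.0698    0.0698   -0.1396
  eq          5.561     1.103     6.558    0.0588
  solve Keq expr → x = -0.0698; check Q = 8.5970e-05
Then remove 0.1173 M of M.
Step 2:
                  B         M         X         G
  init        5.561    0.9855     6.558    0.0588
  Δ        0.001578  0.001578  0.001578 -0.003156
  eq          5.562    0.9871     6.559   0.05564
  solve Keq expr → x = -0.001578; check Q = 8.5970e-05
Then add 0.03063 M of G.
Step 3:
                  B         M         X         G
  init        5.562    0.9871     6.559   0.08627
  Δ         0.01503   0.01503   0.01503  -0.03007
  eq          5.577     1.002     6.574   0.05621
  solve Keq expr → x = -0.01503; check Q = 8.5970e-05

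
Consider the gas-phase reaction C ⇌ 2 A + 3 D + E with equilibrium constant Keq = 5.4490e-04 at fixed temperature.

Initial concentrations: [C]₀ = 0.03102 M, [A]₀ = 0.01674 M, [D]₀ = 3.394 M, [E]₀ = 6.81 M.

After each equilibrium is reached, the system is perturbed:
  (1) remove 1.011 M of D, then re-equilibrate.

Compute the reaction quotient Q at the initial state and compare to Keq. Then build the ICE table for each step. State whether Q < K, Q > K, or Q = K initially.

Q₀ = 2.405; Q > K (proceeds reverse)

Q₀ = 2.405 vs Keq = 5.4490e-04 ⇒ Q>K, reverse
Step 1:
                  C         A         D         E
  init      0.03102   0.01674     3.394      6.81
  Δ        0.008227  -0.01645  -0.02468 -0.008227
  eq        0.03925 2.8670e-04     3.369     6.802
  solve Keq expr → x = -0.008227; check Q = 5.4490e-04
Then remove 1.011 M of D.
Step 2:
                  C         A         D         E
  init      0.03925 2.8670e-04     2.358     6.802
  Δ       -1.0108e-04 2.0217e-04 3.0325e-04 1.0108e-04
  eq        0.03915 4.8887e-04     2.359     6.802
  solve Keq expr → x = 1.0108e-04; check Q = 5.4490e-04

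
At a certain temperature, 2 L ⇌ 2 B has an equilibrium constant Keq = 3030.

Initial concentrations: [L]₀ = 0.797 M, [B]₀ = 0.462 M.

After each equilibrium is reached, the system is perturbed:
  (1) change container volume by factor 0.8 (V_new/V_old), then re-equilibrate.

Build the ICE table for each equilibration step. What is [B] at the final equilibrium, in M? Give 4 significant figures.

[B]_eq = 1.546 M

Q₀ = 0.336 vs Keq = 3030 ⇒ Q<K, forward
Step 1:
                    L           B
  I             0.797       0.462
  C           -0.7745      0.7745
  E           0.02246       1.237
  solve Keq expr → x = 0.3873; check Q = 3030
Then change container volume by factor 0.8 (V_new/V_old).
Step 2:
                    L           B
  I           0.02808       1.546
  C                 0           0
  E           0.02808       1.546
  solve Keq expr → x = 0; check Q = 3030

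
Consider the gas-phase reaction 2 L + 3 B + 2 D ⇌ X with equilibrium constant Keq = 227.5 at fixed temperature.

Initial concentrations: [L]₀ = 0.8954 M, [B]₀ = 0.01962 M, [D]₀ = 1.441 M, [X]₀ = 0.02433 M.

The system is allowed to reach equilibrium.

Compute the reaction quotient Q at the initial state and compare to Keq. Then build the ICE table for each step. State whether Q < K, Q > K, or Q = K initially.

Q₀ = 1935 vs Keq = 227.5 ⇒ Q>K, reverse
Step 1:
                    L           B           D           X
  Initial      0.8954     0.01962       1.441     0.02433
  Change      0.01109     0.01664     0.01109   -0.005545
  Equil        0.9065     0.03626       1.452     0.01878
  solve Keq expr → x = -0.005545; check Q = 227.5

Q₀ = 1935; Q > K (proceeds reverse)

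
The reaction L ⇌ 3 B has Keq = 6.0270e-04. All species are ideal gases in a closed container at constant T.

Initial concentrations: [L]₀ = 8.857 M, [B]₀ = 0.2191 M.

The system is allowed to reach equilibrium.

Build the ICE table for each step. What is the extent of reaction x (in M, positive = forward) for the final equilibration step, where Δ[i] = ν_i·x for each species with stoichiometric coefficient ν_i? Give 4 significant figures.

Q₀ = 0.001188 vs Keq = 6.0270e-04 ⇒ Q>K, reverse
Step 1:
                   L          B
  init         8.857     0.2191
  Δ          0.01474   -0.04423
  eq           8.872     0.1749
  solve Keq expr → x = -0.01474; check Q = 6.0270e-04

x = -0.01474 M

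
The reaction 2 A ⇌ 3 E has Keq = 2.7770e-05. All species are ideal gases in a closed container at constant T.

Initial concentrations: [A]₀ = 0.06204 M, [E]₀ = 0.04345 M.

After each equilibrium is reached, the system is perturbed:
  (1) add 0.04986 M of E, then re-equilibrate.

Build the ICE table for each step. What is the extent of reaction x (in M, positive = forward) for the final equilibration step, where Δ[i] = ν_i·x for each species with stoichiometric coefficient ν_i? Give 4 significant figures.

Q₀ = 0.02131 vs Keq = 2.7770e-05 ⇒ Q>K, reverse
Step 1:
                    A           E
  init        0.06204     0.04345
  Δ             0.025     -0.0375
  eq          0.08704    0.005948
  solve Keq expr → x = -0.0125; check Q = 2.7770e-05
Then add 0.04986 M of E.
Step 2:
                    A           E
  init        0.08704     0.05581
  Δ           0.03231    -0.04847
  eq           0.1194    0.007341
  solve Keq expr → x = -0.01616; check Q = 2.7770e-05

x = -0.01616 M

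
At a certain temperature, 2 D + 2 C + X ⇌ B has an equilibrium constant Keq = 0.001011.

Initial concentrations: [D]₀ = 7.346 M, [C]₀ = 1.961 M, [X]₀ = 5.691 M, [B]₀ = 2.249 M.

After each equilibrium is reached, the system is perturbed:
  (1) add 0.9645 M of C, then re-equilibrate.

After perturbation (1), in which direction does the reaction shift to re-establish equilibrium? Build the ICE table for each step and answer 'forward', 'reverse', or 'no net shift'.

Direction: forward

Q₀ = 0.001904 vs Keq = 0.001011 ⇒ Q>K, reverse
Step 1:
                   D          C          X          B
  init         7.346      1.961      5.691      2.249
  Δ           0.4197     0.4197     0.2099    -0.2099
  eq           7.766      2.381      5.901      2.039
  solve Keq expr → x = -0.2099; check Q = 0.001011
Then add 0.9645 M of C.
Step 2:
                   D          C          X          B
  init         7.766      3.345      5.901      2.039
  Δ          -0.5499    -0.5499    -0.2749     0.2749
  eq           7.216      2.795      5.626      2.314
  solve Keq expr → x = 0.2749; check Q = 0.001011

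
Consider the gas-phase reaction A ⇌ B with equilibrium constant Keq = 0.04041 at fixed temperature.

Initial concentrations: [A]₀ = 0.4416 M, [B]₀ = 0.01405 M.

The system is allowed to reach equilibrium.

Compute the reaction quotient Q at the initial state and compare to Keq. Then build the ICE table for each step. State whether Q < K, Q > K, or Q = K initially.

Q₀ = 0.03182; Q < K (proceeds forward)

Q₀ = 0.03182 vs Keq = 0.04041 ⇒ Q<K, forward
Step 1:
                   A          B
  init        0.4416    0.01405
  Δ        -0.003648   0.003648
  eq           0.438     0.0177
  solve Keq expr → x = 0.003648; check Q = 0.04041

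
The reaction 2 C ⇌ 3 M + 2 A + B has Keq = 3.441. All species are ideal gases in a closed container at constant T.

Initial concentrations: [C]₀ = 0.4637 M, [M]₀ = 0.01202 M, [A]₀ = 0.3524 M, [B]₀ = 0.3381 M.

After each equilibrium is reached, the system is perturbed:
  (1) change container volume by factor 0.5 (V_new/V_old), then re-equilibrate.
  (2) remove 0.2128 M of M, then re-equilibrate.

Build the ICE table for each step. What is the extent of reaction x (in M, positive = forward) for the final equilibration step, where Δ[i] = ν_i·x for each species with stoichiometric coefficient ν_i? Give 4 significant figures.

Q₀ = 3.3912e-07 vs Keq = 3.441 ⇒ Q<K, forward
Step 1:
                  C         M         A         B
  I          0.4637   0.01202    0.3524    0.3381
  C         -0.3542    0.5313    0.3542    0.1771
  E          0.1095    0.5433    0.7066    0.5152
  solve Keq expr → x = 0.1771; check Q = 3.441
Then change container volume by factor 0.5 (V_new/V_old).
Step 2:
                  C         M         A         B
  I           0.219     1.087     1.413      1.03
  C          0.2078   -0.3116   -0.2078   -0.1039
  E          0.4268     0.775     1.205    0.9265
  solve Keq expr → x = -0.1039; check Q = 3.441
Then remove 0.2128 M of M.
Step 3:
                  C         M         A         B
  I          0.4268    0.5622     1.205    0.9265
  C        -0.06592   0.09887   0.06592   0.03296
  E          0.3608    0.6611     1.271    0.9595
  solve Keq expr → x = 0.03296; check Q = 3.441

x = 0.03296 M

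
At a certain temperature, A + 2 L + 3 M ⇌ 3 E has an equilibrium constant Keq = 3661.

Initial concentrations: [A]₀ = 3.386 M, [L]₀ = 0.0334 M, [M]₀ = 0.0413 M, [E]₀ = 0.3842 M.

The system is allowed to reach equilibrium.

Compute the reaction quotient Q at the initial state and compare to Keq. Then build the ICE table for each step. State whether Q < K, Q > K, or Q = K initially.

Q₀ = 2.1313e+05 vs Keq = 3661 ⇒ Q>K, reverse
Step 1:
                  A         L         M         E
  init        3.386    0.0334    0.0413    0.3842
  Δ         0.01601   0.03202   0.04803  -0.04803
  eq          3.402   0.06542   0.08933    0.3362
  solve Keq expr → x = -0.01601; check Q = 3661

Q₀ = 2.1313e+05; Q > K (proceeds reverse)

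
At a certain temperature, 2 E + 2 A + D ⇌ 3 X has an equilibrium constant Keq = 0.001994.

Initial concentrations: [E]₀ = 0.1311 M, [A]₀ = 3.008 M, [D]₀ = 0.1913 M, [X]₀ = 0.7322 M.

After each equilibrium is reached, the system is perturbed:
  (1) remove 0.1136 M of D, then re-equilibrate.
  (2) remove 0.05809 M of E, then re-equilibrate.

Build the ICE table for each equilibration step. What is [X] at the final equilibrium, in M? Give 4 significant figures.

Q₀ = 13.2 vs Keq = 0.001994 ⇒ Q>K, reverse
Step 1:
                  E         A         D         X
  I          0.1311     3.008    0.1913    0.7322
  C          0.3974    0.3974    0.1987   -0.5961
  E          0.5285     3.405      0.39    0.1361
  solve Keq expr → x = -0.1987; check Q = 0.001994
Then remove 0.1136 M of D.
Step 2:
                  E         A         D         X
  I          0.5285     3.405    0.2764    0.1361
  C        0.008429  0.008429  0.004214  -0.01264
  E           0.537     3.414    0.2806    0.1234
  solve Keq expr → x = -0.004214; check Q = 0.001994
Then remove 0.05809 M of E.
Step 3:
                  E         A         D         X
  I          0.4789     3.414    0.2806    0.1234
  C        0.005184  0.005184  0.002592 -0.007776
  E           0.484     3.419    0.2832    0.1156
  solve Keq expr → x = -0.002592; check Q = 0.001994

[X]_eq = 0.1156 M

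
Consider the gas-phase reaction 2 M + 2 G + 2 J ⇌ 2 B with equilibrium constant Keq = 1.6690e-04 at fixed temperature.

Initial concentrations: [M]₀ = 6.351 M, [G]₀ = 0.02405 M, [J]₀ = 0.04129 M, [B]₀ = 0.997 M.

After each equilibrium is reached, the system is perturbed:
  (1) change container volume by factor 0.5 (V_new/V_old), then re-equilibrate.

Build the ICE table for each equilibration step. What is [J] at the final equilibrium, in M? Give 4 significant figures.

Q₀ = 2.4991e+04 vs Keq = 1.6690e-04 ⇒ Q>K, reverse
Step 1:
                   M          G          J          B
  Initial      6.351    0.02405    0.04129      0.997
  Change      0.9131     0.9131     0.9131    -0.9131
  Equil        7.264     0.9371     0.9544    0.08393
  solve Keq expr → x = -0.4565; check Q = 1.6690e-04
Then change container volume by factor 0.5 (V_new/V_old).
Step 2:
                   M          G          J          B
  Initial      14.53      1.874      1.909     0.1679
  Change     -0.2985    -0.2985    -0.2985     0.2985
  Equil        14.23      1.576       1.61     0.4664
  solve Keq expr → x = 0.1493; check Q = 1.6690e-04

[J]_eq = 1.61 M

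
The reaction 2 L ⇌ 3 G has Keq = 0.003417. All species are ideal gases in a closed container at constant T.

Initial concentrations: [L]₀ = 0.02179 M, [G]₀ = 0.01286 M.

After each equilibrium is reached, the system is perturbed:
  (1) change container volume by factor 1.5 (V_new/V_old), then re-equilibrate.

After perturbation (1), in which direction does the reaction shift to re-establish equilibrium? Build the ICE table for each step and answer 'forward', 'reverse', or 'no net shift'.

Q₀ = 0.004479 vs Keq = 0.003417 ⇒ Q>K, reverse
Step 1:
                    L           G
  I           0.02179     0.01286
  C        5.9723e-04 -8.9585e-04
  E           0.02239     0.01196
  solve Keq expr → x = -2.9862e-04; check Q = 0.003417
Then change container volume by factor 1.5 (V_new/V_old).
Step 2:
                    L           G
  I           0.01492    0.007976
  C       -6.0412e-04  9.0618e-04
  E           0.01432    0.008882
  solve Keq expr → x = 3.0206e-04; check Q = 0.003417

Direction: forward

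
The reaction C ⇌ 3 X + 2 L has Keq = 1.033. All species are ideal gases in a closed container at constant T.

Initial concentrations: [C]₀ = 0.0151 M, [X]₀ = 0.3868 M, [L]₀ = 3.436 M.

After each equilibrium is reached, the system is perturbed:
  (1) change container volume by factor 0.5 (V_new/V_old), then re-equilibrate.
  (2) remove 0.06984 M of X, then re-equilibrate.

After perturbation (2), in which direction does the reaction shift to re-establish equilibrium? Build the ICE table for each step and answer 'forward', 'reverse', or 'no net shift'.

Q₀ = 45.25 vs Keq = 1.033 ⇒ Q>K, reverse
Step 1:
                    C           X           L
  I            0.0151      0.3868       3.436
  C           0.06383     -0.1915     -0.1277
  E           0.07893      0.1953       3.308
  solve Keq expr → x = -0.06383; check Q = 1.033
Then change container volume by factor 0.5 (V_new/V_old).
Step 2:
                    C           X           L
  I            0.1579      0.3906       6.617
  C           0.07088     -0.2126     -0.1418
  E            0.2287       0.178       6.475
  solve Keq expr → x = -0.07088; check Q = 1.033
Then remove 0.06984 M of X.
Step 3:
                    C           X           L
  I            0.2287      0.1081       6.475
  C          -0.02114     0.06343     0.04229
  E            0.2076      0.1716       6.517
  solve Keq expr → x = 0.02114; check Q = 1.033

Direction: forward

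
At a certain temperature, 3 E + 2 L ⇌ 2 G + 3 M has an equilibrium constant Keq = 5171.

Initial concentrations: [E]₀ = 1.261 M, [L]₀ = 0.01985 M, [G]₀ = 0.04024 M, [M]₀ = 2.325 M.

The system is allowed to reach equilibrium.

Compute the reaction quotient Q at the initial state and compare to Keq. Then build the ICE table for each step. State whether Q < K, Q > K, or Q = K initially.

Q₀ = 25.76 vs Keq = 5171 ⇒ Q<K, forward
Step 1:
                   E          L          G          M
  Initial      1.261    0.01985    0.04024      2.325
  Change     -0.0266   -0.01773    0.01773     0.0266
  Equil        1.234    0.00212    0.05797      2.352
  solve Keq expr → x = 0.008865; check Q = 5171

Q₀ = 25.76; Q < K (proceeds forward)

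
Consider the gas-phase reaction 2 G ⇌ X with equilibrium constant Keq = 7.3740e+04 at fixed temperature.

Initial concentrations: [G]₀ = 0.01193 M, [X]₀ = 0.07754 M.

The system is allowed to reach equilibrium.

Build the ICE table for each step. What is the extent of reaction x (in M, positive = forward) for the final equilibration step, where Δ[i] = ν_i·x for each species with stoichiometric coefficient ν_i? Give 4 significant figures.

Q₀ = 544.8 vs Keq = 7.3740e+04 ⇒ Q<K, forward
Step 1:
                   G          X
  init       0.01193    0.07754
  Δ         -0.01087   0.005435
  eq        0.001061    0.08297
  solve Keq expr → x = 0.005435; check Q = 7.3740e+04

x = 0.005435 M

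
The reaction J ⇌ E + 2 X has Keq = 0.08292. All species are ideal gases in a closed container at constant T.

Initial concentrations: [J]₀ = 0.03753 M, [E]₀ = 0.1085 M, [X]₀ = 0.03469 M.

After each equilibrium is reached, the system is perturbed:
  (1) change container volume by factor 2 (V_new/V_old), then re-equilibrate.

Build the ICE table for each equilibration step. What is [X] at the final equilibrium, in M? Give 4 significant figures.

Q₀ = 0.003479 vs Keq = 0.08292 ⇒ Q<K, forward
Step 1:
                    J           E           X
  init        0.03753      0.1085     0.03469
  Δ           -0.0256      0.0256      0.0512
  eq          0.01193      0.1341     0.08589
  solve Keq expr → x = 0.0256; check Q = 0.08292
Then change container volume by factor 2 (V_new/V_old).
Step 2:
                    J           E           X
  init       0.005965     0.06705     0.04294
  Δ         -0.003785    0.003785     0.00757
  eq          0.00218     0.07084     0.05052
  solve Keq expr → x = 0.003785; check Q = 0.08292

[X]_eq = 0.05052 M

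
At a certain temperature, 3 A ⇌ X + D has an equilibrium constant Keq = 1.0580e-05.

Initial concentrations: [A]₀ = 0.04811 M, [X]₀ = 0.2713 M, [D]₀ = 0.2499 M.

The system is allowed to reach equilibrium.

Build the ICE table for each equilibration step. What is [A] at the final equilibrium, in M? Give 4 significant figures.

Q₀ = 608.8 vs Keq = 1.0580e-05 ⇒ Q>K, reverse
Step 1:
                   A          X          D
  I          0.04811     0.2713     0.2499
  C            0.749    -0.2497    -0.2497
  E           0.7971    0.02165 2.4749e-04
  solve Keq expr → x = -0.2497; check Q = 1.0580e-05

[A]_eq = 0.7971 M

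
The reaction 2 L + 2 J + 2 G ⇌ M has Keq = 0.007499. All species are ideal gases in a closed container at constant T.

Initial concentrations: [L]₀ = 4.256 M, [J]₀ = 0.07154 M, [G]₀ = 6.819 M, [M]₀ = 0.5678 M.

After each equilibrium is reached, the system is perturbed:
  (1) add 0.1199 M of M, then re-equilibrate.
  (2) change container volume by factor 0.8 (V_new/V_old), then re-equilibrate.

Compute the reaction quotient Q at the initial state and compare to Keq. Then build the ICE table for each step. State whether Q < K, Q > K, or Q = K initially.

Q₀ = 0.1317 vs Keq = 0.007499 ⇒ Q>K, reverse
Step 1:
                    L           J           G           M
  init          4.256     0.07154       6.819      0.5678
  Δ            0.1845      0.1845      0.1845    -0.09226
  eq            4.441      0.2561       7.004      0.4755
  solve Keq expr → x = -0.09226; check Q = 0.007499
Then add 0.1199 M of M.
Step 2:
                    L           J           G           M
  init          4.441      0.2561       7.004      0.5954
  Δ           0.02488     0.02488     0.02488    -0.01244
  eq            4.465      0.2809       7.028       0.583
  solve Keq expr → x = -0.01244; check Q = 0.007499
Then change container volume by factor 0.8 (V_new/V_old).
Step 3:
                    L           J           G           M
  init          5.582      0.3512       8.786      0.7287
  Δ           -0.1328     -0.1328     -0.1328     0.06639
  eq            5.449      0.2184       8.653      0.7951
  solve Keq expr → x = 0.06639; check Q = 0.007499

Q₀ = 0.1317; Q > K (proceeds reverse)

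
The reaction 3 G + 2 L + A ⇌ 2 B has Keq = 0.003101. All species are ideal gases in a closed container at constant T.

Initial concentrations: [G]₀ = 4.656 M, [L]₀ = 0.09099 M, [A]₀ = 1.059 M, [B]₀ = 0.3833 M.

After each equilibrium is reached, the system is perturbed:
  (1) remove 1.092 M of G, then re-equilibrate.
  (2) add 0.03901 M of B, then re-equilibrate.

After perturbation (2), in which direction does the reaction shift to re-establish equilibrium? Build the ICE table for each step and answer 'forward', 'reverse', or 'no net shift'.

Q₀ = 0.166 vs Keq = 0.003101 ⇒ Q>K, reverse
Step 1:
                    G           L           A           B
  init          4.656     0.09099       1.059      0.3833
  Δ            0.2923      0.1949     0.09744     -0.1949
  eq            4.948      0.2859       1.156      0.1884
  solve Keq expr → x = -0.09744; check Q = 0.003101
Then remove 1.092 M of G.
Step 2:
                    G           L           A           B
  init          3.856      0.2859       1.156      0.1884
  Δ           0.05612     0.03741     0.01871    -0.03741
  eq            3.912      0.3233       1.175       0.151
  solve Keq expr → x = -0.01871; check Q = 0.003101
Then add 0.03901 M of B.
Step 3:
                    G           L           A           B
  init          3.912      0.3233       1.175        0.19
  Δ           0.03667     0.02445     0.01222    -0.02445
  eq            3.949      0.3477       1.187      0.1656
  solve Keq expr → x = -0.01222; check Q = 0.003101

Direction: reverse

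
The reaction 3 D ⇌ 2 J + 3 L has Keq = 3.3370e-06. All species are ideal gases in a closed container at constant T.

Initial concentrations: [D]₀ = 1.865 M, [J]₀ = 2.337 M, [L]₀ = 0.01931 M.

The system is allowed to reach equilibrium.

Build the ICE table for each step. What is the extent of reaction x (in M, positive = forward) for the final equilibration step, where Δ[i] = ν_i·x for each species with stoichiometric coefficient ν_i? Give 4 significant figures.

Q₀ = 6.0622e-06 vs Keq = 3.3370e-06 ⇒ Q>K, reverse
Step 1:
                    D           J           L
  init          1.865       2.337     0.01931
  Δ          0.003445   -0.002297   -0.003445
  eq            1.868       2.335     0.01587
  solve Keq expr → x = -0.001148; check Q = 3.3370e-06

x = -0.001148 M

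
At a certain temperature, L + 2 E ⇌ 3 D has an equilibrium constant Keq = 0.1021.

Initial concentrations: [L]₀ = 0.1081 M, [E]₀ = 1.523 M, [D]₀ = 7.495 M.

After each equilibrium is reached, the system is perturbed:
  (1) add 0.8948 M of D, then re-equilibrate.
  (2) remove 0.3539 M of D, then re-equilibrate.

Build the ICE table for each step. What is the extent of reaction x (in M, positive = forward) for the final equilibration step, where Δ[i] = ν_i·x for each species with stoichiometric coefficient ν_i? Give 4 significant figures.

Q₀ = 1679 vs Keq = 0.1021 ⇒ Q>K, reverse
Step 1:
                   L          E          D
  I           0.1081      1.523      7.495
  C            1.899      3.799     -5.698
  E            2.007      5.322      1.797
  solve Keq expr → x = -1.899; check Q = 0.1021
Then add 0.8948 M of D.
Step 2:
                   L          E          D
  I            2.007      5.322      2.692
  C           0.2387     0.4775    -0.7162
  E            2.246      5.799      1.976
  solve Keq expr → x = -0.2387; check Q = 0.1021
Then remove 0.3539 M of D.
Step 3:
                   L          E          D
  I            2.246      5.799      1.622
  C         -0.09443    -0.1889     0.2833
  E            2.152       5.61      1.905
  solve Keq expr → x = 0.09443; check Q = 0.1021

x = 0.09443 M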